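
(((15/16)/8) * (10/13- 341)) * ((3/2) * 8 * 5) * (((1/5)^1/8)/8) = -199035/26624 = -7.48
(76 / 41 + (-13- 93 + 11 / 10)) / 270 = -14083 / 36900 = -0.38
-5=-5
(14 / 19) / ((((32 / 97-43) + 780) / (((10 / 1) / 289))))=13580 / 392721811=0.00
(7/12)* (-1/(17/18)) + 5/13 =-103/442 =-0.23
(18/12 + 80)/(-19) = -163/38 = -4.29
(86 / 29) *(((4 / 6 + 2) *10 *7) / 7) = 6880 / 87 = 79.08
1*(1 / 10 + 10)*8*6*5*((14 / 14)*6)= 14544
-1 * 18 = -18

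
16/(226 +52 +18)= 2/37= 0.05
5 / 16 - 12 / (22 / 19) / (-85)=6499 / 14960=0.43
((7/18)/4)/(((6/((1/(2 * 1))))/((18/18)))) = 7/864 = 0.01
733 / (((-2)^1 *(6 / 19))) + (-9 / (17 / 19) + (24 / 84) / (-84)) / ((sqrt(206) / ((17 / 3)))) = -13927 / 12 - 50291 *sqrt(206) / 181692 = -1164.56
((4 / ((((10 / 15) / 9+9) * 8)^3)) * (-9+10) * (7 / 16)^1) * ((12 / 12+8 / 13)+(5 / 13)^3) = 36157671 / 4726397312000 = 0.00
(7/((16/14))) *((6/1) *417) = 15324.75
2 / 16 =0.12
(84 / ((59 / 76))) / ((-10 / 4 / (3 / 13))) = -38304 / 3835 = -9.99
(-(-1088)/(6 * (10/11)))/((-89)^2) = 2992/118815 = 0.03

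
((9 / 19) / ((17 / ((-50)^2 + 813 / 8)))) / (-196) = -187317 / 506464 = -0.37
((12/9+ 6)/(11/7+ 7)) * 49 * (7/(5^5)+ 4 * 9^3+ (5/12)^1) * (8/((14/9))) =628779.92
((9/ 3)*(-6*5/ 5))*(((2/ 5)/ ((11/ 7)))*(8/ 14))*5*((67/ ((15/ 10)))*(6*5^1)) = -192960/ 11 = -17541.82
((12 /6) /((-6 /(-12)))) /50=2 /25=0.08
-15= -15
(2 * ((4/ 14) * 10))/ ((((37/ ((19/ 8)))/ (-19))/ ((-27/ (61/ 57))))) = 2777895/ 15799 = 175.83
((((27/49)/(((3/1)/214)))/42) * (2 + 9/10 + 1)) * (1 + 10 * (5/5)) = 137709/3430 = 40.15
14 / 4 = 7 / 2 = 3.50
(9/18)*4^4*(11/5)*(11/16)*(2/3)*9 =5808/5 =1161.60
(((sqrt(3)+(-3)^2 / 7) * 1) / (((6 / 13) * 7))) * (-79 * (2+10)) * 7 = -2054 * sqrt(3)-18486 / 7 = -6198.49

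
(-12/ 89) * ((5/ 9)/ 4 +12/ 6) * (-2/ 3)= 154/ 801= 0.19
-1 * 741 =-741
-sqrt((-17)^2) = -17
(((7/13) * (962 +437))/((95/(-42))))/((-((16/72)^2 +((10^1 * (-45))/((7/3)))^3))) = -0.00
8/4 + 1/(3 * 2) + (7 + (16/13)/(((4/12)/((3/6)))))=11.01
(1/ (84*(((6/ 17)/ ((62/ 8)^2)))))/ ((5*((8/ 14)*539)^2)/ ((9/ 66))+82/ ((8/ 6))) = 16337/ 28049883456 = 0.00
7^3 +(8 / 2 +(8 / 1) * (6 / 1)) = 395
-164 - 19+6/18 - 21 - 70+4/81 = -22163/81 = -273.62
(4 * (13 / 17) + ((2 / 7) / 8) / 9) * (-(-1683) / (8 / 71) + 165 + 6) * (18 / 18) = 176201909 / 3808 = 46271.51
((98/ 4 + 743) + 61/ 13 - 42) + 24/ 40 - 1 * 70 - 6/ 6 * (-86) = 97083/ 130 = 746.79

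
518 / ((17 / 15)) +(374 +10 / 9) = 127322 / 153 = 832.17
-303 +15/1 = -288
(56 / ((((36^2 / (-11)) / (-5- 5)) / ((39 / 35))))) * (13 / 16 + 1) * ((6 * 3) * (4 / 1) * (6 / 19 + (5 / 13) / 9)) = 254243 / 1026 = 247.80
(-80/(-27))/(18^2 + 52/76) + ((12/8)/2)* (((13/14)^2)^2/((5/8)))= 0.90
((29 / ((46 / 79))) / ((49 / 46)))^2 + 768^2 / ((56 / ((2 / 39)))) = 85091989 / 31213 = 2726.17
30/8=15/4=3.75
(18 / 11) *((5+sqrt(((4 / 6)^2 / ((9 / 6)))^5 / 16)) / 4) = 2.05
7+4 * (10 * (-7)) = -273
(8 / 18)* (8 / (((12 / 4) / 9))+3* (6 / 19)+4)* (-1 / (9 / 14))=-30800 / 1539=-20.01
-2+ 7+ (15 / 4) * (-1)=5 / 4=1.25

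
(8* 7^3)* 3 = 8232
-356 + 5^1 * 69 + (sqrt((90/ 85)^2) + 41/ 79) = -12654/ 1343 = -9.42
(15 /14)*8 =60 /7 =8.57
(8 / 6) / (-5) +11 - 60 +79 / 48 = -11429 / 240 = -47.62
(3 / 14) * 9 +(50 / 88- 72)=-21407 / 308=-69.50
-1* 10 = -10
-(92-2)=-90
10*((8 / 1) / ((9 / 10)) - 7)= 170 / 9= 18.89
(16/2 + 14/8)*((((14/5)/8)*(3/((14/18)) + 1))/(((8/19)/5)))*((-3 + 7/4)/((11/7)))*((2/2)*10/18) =-734825/8448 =-86.98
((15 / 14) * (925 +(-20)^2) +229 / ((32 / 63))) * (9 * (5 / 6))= 6284835 / 448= 14028.65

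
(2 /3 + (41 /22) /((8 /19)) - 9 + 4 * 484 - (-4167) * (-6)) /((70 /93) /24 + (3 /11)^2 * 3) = -12461071953 /137468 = -90647.07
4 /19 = 0.21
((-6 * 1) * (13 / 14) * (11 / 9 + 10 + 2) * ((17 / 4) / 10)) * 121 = -454597 / 120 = -3788.31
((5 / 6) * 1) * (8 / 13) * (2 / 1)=40 / 39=1.03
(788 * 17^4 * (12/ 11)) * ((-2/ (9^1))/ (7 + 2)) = -526516384/ 297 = -1772782.44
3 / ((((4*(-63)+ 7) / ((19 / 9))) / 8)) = -152 / 735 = -0.21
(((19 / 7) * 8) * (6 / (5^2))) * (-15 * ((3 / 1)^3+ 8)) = -2736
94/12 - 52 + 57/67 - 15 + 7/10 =-57904/1005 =-57.62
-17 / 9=-1.89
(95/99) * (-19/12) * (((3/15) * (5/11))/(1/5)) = -9025/13068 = -0.69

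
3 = 3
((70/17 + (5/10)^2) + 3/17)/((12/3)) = 309/272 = 1.14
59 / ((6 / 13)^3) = 129623 / 216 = 600.11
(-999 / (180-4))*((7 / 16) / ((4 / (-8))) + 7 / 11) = 20979 / 15488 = 1.35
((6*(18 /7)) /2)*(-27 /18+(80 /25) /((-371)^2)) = -11.57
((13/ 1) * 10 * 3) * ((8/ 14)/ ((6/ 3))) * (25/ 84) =1625/ 49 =33.16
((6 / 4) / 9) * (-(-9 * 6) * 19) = 171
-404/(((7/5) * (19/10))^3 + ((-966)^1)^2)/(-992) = 1578125/3616052431747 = 0.00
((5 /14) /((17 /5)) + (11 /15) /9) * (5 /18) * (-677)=-4057261 /115668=-35.08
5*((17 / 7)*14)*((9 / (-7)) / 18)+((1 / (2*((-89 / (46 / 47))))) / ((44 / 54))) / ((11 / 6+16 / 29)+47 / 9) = -15532132522 / 1279023361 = -12.14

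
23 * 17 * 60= 23460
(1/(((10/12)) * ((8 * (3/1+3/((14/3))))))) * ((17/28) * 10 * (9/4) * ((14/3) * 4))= 10.50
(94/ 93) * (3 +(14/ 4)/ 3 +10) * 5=19975/ 279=71.59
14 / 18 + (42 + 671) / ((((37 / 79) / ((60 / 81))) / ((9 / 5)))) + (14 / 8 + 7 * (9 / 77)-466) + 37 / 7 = 161275067 / 102564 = 1572.43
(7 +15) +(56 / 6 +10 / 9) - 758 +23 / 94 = -613613 / 846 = -725.31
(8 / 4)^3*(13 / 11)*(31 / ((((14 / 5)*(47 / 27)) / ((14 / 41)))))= 435240 / 21197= 20.53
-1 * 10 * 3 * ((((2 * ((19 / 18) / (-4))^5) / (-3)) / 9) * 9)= -12380495 / 483729408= -0.03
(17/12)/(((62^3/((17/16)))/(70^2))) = 354025/11439744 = 0.03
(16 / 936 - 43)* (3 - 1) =-10058 / 117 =-85.97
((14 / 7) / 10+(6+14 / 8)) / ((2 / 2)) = 159 / 20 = 7.95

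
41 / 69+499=34472 / 69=499.59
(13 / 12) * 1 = 13 / 12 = 1.08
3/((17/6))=18/17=1.06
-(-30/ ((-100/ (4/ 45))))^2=-4/ 5625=-0.00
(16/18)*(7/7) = 8/9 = 0.89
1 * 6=6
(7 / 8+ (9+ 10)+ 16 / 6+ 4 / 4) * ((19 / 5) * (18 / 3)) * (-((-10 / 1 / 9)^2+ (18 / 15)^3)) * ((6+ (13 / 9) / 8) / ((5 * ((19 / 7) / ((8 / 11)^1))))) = -527922101 / 1002375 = -526.67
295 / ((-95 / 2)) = -118 / 19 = -6.21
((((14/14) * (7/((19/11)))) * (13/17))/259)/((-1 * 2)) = -143/23902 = -0.01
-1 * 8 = -8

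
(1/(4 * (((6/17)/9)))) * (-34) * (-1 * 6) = 1300.50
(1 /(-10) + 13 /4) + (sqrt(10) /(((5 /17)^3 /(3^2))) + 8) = 1129.76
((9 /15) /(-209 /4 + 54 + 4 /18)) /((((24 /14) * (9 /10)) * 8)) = 7 /284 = 0.02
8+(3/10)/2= 163/20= 8.15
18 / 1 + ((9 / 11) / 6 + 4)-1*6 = 355 / 22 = 16.14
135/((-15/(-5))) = 45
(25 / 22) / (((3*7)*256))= 25 / 118272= 0.00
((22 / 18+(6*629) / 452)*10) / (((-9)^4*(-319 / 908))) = -88389260 / 2128539303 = -0.04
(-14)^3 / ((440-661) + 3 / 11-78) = 15092 / 1643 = 9.19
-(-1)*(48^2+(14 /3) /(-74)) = 255737 /111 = 2303.94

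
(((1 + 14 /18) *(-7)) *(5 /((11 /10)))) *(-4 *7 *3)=156800 /33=4751.52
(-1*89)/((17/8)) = -712/17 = -41.88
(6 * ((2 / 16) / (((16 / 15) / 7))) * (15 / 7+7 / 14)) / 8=1665 / 1024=1.63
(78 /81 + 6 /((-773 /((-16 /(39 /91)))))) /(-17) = -1538 /20871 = -0.07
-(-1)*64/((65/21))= 1344/65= 20.68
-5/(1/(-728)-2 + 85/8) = -1820/3139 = -0.58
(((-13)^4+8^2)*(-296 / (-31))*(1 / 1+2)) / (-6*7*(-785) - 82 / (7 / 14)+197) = 8473000 / 341031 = 24.85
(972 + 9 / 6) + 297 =2541 / 2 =1270.50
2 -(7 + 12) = -17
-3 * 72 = -216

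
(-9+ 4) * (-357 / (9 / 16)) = 9520 / 3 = 3173.33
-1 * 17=-17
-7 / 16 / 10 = -7 / 160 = -0.04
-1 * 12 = -12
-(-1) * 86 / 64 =43 / 32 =1.34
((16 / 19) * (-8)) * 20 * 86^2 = -18933760 / 19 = -996513.68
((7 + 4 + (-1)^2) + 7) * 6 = 114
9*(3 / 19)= 27 / 19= 1.42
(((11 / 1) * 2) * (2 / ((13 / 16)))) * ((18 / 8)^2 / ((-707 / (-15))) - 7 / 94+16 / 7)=54240780 / 431977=125.56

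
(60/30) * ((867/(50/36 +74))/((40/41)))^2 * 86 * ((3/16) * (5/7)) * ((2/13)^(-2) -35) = 382894065700389/16499383040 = 23206.57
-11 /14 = -0.79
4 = 4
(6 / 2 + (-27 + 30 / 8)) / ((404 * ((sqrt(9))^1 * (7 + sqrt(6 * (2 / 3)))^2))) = -1 / 4848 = -0.00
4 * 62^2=15376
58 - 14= 44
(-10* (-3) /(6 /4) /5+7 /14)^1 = 9 /2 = 4.50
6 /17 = 0.35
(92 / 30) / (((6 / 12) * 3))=92 / 45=2.04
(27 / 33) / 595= 9 / 6545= 0.00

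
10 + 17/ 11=127/ 11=11.55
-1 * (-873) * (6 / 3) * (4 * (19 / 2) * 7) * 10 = 4644360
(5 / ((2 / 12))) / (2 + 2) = 15 / 2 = 7.50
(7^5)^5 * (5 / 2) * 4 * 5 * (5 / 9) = 335267154915991225201750 / 9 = 37251906101776802800194.44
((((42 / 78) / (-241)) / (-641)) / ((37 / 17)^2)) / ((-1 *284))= -0.00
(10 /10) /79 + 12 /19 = 967 /1501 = 0.64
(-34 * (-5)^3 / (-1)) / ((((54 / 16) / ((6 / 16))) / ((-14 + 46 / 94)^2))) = -1713706250 / 19881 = -86198.19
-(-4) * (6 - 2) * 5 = 80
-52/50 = -26/25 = -1.04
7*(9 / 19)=63 / 19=3.32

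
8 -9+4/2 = 1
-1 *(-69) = 69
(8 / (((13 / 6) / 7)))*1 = 336 / 13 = 25.85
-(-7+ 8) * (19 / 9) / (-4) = 0.53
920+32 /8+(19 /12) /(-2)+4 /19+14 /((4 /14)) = 443423 /456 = 972.42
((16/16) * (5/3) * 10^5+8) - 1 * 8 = 166666.67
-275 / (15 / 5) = -275 / 3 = -91.67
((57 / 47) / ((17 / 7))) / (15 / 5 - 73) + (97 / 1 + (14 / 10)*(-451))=-4269913 / 7990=-534.41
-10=-10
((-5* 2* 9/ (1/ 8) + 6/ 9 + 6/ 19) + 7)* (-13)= 527605/ 57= 9256.23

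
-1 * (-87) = 87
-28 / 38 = -14 / 19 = -0.74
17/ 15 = 1.13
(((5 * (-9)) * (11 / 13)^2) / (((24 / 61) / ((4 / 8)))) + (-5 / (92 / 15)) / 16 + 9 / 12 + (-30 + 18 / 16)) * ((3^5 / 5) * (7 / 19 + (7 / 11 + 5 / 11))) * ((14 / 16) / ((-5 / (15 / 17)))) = 5352528305565 / 7070981632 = 756.97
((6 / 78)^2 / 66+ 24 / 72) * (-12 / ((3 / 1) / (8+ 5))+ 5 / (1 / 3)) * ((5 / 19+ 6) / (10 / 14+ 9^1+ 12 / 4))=-114623299 / 18861414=-6.08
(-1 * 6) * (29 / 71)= -174 / 71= -2.45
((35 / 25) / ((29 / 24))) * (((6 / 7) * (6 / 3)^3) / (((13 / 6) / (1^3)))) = 3.67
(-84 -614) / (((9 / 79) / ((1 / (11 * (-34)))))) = 27571 / 1683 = 16.38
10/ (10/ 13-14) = -65/ 86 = -0.76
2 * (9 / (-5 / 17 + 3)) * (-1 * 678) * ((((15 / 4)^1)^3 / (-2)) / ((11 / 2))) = 175051125 / 8096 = 21621.93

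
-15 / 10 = -3 / 2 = -1.50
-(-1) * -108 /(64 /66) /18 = -99 /16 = -6.19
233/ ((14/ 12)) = 1398/ 7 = 199.71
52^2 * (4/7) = 1545.14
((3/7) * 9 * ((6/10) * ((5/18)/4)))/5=9/280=0.03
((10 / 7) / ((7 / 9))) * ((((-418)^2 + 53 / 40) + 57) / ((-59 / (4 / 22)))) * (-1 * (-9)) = -566294733 / 63602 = -8903.73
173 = 173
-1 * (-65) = 65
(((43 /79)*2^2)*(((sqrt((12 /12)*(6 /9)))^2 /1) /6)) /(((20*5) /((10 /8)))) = 43 /14220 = 0.00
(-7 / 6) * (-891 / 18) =231 / 4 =57.75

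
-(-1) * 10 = 10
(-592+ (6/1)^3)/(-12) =94/3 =31.33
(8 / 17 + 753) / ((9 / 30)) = 128090 / 51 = 2511.57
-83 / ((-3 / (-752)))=-62416 / 3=-20805.33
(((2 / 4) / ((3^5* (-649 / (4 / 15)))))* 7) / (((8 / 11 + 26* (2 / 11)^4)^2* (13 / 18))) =-136410197 / 9506370360240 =-0.00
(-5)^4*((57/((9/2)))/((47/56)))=1330000/141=9432.62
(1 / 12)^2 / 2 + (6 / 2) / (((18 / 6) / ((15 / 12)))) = 1.25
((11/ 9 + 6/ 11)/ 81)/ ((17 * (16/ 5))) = 875/ 2181168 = 0.00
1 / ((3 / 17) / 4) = 68 / 3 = 22.67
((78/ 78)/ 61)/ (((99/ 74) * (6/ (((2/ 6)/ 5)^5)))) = 37/ 13757596875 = 0.00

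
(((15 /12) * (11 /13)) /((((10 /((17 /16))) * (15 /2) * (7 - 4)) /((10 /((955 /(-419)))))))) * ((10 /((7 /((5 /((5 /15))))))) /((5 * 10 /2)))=-78353 /4171440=-0.02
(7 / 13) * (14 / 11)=98 / 143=0.69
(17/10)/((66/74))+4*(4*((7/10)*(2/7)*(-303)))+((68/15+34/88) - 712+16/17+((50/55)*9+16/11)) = -18672287/11220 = -1664.20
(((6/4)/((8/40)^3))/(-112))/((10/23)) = -1725/448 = -3.85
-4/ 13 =-0.31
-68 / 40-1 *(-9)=73 / 10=7.30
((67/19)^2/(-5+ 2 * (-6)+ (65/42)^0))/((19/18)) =-40401/54872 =-0.74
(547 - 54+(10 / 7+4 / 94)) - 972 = -157107 / 329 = -477.53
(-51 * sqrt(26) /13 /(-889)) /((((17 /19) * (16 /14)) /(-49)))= -2793 * sqrt(26) /13208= -1.08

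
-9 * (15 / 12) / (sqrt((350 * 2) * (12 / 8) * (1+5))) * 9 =-27 * sqrt(7) / 56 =-1.28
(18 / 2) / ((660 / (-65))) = -39 / 44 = -0.89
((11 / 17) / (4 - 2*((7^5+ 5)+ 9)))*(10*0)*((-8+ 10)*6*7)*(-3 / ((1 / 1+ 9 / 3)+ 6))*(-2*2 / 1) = 0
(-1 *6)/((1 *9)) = -2/3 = -0.67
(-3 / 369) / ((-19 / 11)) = 11 / 2337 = 0.00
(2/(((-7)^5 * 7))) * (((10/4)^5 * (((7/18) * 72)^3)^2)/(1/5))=-4000000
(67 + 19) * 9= 774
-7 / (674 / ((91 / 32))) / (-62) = 637 / 1337216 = 0.00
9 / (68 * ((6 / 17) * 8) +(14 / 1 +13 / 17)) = 153 / 3515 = 0.04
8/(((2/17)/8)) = 544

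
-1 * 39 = -39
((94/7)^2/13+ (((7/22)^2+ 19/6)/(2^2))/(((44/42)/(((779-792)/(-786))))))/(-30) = -296080582247/639751432320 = -0.46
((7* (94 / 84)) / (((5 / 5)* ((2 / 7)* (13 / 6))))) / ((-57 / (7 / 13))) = -2303 / 19266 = -0.12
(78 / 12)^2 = 169 / 4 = 42.25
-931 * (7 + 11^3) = -1245678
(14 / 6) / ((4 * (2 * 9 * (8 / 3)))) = 0.01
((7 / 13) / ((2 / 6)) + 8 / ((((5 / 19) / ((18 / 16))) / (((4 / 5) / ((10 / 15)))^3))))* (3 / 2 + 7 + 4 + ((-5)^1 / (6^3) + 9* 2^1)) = 1082449273 / 585000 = 1850.34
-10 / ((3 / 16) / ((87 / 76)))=-1160 / 19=-61.05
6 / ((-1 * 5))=-6 / 5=-1.20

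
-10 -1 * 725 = -735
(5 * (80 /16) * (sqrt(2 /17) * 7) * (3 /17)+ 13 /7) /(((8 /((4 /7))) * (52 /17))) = 0.29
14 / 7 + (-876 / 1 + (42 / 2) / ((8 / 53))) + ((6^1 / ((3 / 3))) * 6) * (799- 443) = 96649 / 8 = 12081.12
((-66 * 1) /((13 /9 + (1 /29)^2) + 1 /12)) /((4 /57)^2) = -811525473 /92582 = -8765.48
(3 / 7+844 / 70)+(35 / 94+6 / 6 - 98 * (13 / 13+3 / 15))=-341311 / 3290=-103.74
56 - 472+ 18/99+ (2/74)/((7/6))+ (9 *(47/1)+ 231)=678646/2849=238.20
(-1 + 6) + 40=45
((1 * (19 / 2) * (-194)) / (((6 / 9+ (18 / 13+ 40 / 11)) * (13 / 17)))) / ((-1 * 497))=1033923 / 1212680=0.85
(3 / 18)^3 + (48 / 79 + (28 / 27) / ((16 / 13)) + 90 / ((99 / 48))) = 2821265 / 62568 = 45.09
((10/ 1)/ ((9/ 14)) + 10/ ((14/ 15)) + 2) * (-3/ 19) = -1781/ 399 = -4.46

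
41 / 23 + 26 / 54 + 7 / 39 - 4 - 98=-803719 / 8073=-99.56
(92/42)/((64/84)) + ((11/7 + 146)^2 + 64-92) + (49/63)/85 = 6523052939/299880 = 21752.21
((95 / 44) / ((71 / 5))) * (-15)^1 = -7125 / 3124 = -2.28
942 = 942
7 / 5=1.40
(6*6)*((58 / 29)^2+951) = 34380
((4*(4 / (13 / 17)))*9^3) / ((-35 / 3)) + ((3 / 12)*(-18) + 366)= -860763 / 910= -945.89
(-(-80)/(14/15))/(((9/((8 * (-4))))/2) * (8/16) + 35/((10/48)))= 5120/10031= 0.51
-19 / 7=-2.71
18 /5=3.60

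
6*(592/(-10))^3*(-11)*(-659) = -1127988009984/125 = -9023904079.87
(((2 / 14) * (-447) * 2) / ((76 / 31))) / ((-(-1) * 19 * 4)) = -13857 / 20216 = -0.69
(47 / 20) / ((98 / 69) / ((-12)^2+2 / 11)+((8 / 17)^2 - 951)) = -743221011 / 300694158080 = -0.00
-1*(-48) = 48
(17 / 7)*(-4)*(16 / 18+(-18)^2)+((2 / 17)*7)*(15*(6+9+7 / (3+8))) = -34906024 / 11781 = -2962.91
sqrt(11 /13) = sqrt(143) /13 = 0.92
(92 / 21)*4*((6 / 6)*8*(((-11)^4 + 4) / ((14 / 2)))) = 43114880 / 147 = 293298.50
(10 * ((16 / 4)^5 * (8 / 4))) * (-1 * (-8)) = 163840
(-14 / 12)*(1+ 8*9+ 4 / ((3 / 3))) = -539 / 6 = -89.83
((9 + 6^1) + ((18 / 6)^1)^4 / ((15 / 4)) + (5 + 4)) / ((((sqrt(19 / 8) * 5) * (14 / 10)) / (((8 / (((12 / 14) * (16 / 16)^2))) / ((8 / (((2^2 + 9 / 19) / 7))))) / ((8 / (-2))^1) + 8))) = 509 * sqrt(38) / 95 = 33.03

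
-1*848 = -848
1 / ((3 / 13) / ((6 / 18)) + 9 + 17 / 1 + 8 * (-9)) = -0.02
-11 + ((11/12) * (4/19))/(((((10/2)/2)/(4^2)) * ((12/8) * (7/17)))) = -53867/5985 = -9.00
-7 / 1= -7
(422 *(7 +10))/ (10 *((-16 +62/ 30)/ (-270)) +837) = 1452735/ 169597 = 8.57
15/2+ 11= 37/2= 18.50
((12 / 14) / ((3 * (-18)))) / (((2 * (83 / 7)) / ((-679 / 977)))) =679 / 1459638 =0.00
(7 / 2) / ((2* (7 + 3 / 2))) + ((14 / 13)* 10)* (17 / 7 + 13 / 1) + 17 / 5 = 375169 / 2210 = 169.76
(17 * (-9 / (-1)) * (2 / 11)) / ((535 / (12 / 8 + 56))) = 3519 / 1177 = 2.99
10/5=2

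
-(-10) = 10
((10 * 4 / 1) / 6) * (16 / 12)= 80 / 9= 8.89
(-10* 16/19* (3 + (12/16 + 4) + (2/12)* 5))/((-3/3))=4120/57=72.28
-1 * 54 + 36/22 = -576/11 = -52.36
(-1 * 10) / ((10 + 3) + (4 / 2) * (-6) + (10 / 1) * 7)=-10 / 71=-0.14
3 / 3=1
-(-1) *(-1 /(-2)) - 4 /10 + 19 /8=99 /40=2.48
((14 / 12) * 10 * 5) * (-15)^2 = 13125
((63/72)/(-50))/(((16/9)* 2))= -63/12800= -0.00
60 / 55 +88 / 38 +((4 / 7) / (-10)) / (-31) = 772938 / 226765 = 3.41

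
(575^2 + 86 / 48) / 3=7935043 / 72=110208.93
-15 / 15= -1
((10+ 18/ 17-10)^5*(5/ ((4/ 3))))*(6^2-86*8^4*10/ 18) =-1386435877920/ 1419857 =-976461.63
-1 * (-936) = 936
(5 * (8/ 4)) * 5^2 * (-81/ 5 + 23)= 1700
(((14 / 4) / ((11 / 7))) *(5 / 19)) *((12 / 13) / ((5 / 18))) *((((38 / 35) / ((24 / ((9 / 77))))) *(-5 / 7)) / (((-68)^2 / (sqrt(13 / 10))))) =-81 *sqrt(130) / 509148640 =-0.00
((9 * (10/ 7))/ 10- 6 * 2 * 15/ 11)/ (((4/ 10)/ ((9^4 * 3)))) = -114259815/ 154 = -741946.85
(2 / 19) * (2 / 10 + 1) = 0.13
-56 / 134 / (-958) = 14 / 32093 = 0.00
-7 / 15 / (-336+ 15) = 7 / 4815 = 0.00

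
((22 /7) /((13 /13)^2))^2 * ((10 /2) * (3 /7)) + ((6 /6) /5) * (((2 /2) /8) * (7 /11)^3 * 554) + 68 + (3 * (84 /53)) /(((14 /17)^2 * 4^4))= 2872972794471 /30971198720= 92.76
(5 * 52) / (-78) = -10 / 3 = -3.33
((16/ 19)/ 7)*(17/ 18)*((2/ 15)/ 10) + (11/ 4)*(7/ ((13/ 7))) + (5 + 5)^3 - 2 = 4707359197/ 4668300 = 1008.37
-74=-74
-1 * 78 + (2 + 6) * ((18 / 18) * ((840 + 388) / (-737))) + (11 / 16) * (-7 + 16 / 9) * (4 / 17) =-92.17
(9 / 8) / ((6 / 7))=21 / 16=1.31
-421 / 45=-9.36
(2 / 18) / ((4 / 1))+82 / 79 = 3031 / 2844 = 1.07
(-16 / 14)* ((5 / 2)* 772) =-15440 / 7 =-2205.71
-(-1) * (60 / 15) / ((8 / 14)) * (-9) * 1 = -63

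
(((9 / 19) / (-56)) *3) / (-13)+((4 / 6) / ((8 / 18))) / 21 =0.07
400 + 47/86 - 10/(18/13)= 393.32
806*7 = 5642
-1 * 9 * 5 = -45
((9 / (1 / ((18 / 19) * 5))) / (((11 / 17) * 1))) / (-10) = -1377 / 209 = -6.59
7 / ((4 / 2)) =7 / 2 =3.50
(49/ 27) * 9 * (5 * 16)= 3920/ 3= 1306.67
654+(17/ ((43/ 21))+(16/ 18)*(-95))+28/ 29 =6496135/ 11223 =578.82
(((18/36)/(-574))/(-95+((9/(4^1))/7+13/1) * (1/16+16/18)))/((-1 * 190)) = -72/1292902405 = -0.00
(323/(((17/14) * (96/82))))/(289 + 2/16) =5453/6939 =0.79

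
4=4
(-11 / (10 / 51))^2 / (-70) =-314721 / 7000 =-44.96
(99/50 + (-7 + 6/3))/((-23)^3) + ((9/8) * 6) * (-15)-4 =-128057373/1216700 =-105.25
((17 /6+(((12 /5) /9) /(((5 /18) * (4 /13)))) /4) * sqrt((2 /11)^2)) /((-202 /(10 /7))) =-542 /116655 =-0.00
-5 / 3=-1.67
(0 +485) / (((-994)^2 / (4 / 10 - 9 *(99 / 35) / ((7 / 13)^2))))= -14539621 / 338896348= -0.04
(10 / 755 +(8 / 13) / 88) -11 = -237086 / 21593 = -10.98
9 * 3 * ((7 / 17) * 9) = 100.06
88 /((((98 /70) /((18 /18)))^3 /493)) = 5423000 /343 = 15810.50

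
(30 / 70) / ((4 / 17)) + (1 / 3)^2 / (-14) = 457 / 252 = 1.81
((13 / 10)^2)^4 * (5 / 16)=815730721 / 320000000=2.55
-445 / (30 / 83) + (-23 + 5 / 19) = -142945 / 114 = -1253.90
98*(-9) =-882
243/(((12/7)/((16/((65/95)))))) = 43092/13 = 3314.77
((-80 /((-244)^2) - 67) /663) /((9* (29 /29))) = -83104 /7401069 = -0.01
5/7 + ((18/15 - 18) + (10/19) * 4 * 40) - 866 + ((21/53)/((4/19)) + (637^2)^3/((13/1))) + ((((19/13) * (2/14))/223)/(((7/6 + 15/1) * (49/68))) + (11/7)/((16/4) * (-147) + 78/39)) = 2925057433952954501480779919451/569168892781580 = 5139173048720097.00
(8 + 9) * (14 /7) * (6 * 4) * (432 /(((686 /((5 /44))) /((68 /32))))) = 468180 /3773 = 124.09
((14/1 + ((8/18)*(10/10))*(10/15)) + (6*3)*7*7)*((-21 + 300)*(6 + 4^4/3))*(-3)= -68518266.67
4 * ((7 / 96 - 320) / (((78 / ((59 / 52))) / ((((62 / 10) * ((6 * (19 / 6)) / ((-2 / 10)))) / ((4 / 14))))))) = 7471152241 / 194688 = 38375.00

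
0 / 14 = 0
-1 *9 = -9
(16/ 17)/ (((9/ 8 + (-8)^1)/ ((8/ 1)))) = -1024/ 935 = -1.10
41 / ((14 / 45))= 1845 / 14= 131.79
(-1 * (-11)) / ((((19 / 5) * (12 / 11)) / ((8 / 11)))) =110 / 57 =1.93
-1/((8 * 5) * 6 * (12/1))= -1/2880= -0.00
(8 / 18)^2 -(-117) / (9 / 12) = 12652 / 81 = 156.20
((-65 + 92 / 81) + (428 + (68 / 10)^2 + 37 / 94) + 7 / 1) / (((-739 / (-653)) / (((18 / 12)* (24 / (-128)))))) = -103.82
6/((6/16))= 16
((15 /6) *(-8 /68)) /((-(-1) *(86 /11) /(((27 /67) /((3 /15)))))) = -7425 /97954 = -0.08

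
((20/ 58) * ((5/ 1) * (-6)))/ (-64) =75/ 464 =0.16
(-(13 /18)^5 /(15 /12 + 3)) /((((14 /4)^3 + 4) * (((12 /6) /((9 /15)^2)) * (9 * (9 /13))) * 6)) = -4826809 /1016380912500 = -0.00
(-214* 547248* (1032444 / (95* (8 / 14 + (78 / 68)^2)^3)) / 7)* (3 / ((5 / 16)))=-259704359368.04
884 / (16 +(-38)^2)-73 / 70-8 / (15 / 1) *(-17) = 132287 / 15330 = 8.63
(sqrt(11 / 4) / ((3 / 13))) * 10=65 * sqrt(11) / 3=71.86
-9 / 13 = -0.69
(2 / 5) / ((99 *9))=2 / 4455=0.00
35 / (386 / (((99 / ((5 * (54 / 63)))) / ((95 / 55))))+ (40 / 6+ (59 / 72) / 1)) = 2134440 / 2216693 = 0.96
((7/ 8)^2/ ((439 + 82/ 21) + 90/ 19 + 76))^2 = 382241601/ 178802681810944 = 0.00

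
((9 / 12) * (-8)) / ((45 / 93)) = -62 / 5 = -12.40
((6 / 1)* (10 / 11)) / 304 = 15 / 836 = 0.02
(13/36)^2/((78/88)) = 143/972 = 0.15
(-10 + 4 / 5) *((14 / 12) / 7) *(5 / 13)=-23 / 39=-0.59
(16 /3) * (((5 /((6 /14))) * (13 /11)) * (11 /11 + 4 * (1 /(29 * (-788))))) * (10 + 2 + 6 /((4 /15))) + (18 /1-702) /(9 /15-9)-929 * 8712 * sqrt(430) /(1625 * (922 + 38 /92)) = 1151640670 /439901-372298608 * sqrt(430) /68950375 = 2505.99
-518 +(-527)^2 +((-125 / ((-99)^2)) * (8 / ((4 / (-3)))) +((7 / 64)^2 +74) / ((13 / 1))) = 48224966361427 / 173961216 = 277216.77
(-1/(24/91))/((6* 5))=-91/720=-0.13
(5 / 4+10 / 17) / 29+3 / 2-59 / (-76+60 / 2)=129083 / 45356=2.85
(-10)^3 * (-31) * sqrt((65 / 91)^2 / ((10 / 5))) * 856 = 66340000 * sqrt(2) / 7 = 13402703.96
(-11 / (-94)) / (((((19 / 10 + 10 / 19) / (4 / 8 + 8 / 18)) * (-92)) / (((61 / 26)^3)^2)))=-915259450523165 / 11084068564388352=-0.08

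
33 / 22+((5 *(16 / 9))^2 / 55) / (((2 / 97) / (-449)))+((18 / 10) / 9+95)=-277877603 / 8910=-31187.16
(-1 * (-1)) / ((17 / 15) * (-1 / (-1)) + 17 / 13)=195 / 476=0.41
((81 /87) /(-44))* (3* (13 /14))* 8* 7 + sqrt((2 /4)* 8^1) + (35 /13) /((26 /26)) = 5770 /4147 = 1.39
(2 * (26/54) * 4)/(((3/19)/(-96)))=-63232/27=-2341.93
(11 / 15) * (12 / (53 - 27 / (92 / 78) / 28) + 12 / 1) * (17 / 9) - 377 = -120999707 / 336055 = -360.06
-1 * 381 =-381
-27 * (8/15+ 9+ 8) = -2367/5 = -473.40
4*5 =20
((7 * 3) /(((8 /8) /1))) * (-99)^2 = 205821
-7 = -7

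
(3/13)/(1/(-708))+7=-2033/13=-156.38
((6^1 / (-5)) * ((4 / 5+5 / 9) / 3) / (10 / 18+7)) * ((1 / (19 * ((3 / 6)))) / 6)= -61 / 48450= -0.00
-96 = -96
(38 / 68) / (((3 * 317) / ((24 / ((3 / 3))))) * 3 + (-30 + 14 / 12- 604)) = -228 / 209695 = -0.00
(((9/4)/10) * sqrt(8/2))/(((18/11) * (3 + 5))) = 11/320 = 0.03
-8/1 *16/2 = -64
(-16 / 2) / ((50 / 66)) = -264 / 25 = -10.56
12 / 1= 12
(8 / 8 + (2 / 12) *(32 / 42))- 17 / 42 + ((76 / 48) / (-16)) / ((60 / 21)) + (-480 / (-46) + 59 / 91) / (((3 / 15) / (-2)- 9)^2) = 0.82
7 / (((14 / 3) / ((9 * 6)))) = 81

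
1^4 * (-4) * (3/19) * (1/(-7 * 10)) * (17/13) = 102/8645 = 0.01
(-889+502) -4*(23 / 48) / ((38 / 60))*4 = -7583 / 19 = -399.11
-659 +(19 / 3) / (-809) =-1599412 / 2427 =-659.01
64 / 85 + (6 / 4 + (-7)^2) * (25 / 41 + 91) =16125254 / 3485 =4627.05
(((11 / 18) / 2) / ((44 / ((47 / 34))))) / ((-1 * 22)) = -47 / 107712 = -0.00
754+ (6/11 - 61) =7629/11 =693.55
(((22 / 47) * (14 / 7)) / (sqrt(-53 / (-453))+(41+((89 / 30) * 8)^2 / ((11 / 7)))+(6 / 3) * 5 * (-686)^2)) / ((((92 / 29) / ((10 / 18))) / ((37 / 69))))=28545151277416992625 / 1528172304842772574715918256- 4463009375 * sqrt(24009) / 509390768280924191571972752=0.00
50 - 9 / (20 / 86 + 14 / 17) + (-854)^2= 563063973 / 772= 729357.48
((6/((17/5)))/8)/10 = 3/136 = 0.02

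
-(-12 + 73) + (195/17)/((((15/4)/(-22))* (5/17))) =-1449/5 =-289.80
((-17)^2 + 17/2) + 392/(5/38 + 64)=1479807/4874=303.61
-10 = -10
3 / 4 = 0.75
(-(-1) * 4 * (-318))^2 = 1617984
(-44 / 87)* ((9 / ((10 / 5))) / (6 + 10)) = -33 / 232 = -0.14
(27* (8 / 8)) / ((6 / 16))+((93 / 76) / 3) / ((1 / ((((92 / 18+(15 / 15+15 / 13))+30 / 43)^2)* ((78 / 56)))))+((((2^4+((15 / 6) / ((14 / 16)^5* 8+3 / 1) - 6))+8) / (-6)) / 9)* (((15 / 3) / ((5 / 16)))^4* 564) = -6309396132351794899 / 502277849073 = -12561565.56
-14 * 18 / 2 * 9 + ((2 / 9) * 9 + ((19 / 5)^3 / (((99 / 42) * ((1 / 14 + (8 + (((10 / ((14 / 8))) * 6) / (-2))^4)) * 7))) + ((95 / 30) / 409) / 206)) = -108784040676739839479 / 96098982322161500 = -1132.00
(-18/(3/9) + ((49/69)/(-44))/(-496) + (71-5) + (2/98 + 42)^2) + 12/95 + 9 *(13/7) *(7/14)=613520183750447/343478224320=1786.20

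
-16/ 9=-1.78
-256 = -256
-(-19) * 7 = 133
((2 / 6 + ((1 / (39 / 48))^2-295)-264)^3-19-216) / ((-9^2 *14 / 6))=22539550689249281 / 24631206327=915081.07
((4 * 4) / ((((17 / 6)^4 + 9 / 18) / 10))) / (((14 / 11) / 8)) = 9123840 / 589183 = 15.49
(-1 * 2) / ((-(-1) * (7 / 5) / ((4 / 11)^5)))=-10240 / 1127357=-0.01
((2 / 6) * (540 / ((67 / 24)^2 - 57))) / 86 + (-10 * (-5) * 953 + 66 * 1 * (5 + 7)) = 59038587218 / 1218749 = 48441.96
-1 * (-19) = 19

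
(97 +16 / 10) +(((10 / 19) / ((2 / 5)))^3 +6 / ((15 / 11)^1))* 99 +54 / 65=339082318 / 445835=760.56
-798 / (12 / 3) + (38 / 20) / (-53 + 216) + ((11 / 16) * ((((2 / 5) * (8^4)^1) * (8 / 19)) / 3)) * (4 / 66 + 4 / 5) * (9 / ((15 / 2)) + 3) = 431961337 / 1161375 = 371.94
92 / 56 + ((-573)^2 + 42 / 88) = 101125985 / 308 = 328331.12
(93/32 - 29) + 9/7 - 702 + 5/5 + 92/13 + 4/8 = -2091489/2912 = -718.23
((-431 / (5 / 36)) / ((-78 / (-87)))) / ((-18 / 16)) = 199984 / 65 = 3076.68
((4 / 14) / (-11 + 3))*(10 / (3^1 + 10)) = -5 / 182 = -0.03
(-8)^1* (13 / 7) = -14.86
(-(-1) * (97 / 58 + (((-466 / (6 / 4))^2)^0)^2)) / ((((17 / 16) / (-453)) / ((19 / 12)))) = -889390 / 493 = -1804.04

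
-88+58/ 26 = -1115/ 13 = -85.77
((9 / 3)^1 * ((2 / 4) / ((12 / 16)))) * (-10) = -20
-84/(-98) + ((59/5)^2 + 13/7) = 24842/175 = 141.95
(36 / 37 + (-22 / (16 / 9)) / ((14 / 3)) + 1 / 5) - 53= -1128801 / 20720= -54.48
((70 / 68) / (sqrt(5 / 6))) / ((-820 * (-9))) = 7 * sqrt(30) / 250920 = 0.00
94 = 94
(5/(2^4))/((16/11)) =55/256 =0.21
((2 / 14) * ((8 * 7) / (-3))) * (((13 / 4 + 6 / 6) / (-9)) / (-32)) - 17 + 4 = -5633 / 432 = -13.04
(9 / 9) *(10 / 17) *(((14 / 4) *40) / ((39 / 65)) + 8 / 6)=7040 / 51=138.04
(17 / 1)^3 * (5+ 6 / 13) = 348823 / 13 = 26832.54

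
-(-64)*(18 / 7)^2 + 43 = 466.18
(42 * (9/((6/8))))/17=504/17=29.65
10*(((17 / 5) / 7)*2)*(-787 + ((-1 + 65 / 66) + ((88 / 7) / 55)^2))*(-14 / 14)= 2163282334 / 282975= 7644.78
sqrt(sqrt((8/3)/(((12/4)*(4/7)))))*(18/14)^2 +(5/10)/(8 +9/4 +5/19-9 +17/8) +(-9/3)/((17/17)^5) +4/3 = -2537/1659 +27*14^(1/4)*sqrt(3)/49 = 0.32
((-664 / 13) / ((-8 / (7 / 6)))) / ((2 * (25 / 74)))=21497 / 1950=11.02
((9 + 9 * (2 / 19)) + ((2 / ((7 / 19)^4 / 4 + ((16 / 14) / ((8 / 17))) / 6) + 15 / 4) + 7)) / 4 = 8713078483 / 1362325840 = 6.40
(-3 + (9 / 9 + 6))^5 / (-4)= -256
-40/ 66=-20/ 33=-0.61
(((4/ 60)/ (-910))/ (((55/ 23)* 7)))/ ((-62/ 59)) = 1357/ 325825500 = 0.00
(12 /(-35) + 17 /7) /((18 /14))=73 /45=1.62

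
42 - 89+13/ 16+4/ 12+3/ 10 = -10933/ 240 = -45.55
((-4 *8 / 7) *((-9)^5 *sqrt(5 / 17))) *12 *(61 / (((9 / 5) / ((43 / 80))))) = 413028072 *sqrt(85) / 119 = 31999417.41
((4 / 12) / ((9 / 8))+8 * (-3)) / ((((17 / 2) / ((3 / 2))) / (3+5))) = -5120 / 153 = -33.46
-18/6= -3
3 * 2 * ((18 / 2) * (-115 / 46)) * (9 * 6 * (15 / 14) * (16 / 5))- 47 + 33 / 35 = -876412 / 35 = -25040.34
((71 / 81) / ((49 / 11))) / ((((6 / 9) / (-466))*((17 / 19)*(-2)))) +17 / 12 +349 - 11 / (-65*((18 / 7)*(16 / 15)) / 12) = 1001168141 / 2339064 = 428.02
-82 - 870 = -952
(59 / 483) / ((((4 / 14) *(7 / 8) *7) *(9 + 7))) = 59 / 13524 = 0.00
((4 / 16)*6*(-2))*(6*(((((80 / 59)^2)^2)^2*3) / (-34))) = 45298483200000000 / 2496117439273457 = 18.15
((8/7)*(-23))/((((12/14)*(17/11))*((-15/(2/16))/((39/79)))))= 3289/40290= 0.08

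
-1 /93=-0.01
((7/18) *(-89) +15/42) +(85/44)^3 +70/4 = -51221837/5366592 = -9.54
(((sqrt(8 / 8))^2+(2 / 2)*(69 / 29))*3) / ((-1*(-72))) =49 / 348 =0.14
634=634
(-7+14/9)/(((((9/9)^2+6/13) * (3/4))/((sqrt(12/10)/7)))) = -364 * sqrt(30)/2565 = -0.78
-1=-1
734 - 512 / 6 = 1946 / 3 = 648.67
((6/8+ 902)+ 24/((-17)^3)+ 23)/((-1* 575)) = -18192743/11299900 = -1.61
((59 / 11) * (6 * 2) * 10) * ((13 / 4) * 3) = 69030 / 11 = 6275.45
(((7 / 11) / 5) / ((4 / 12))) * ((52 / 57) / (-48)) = -91 / 12540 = -0.01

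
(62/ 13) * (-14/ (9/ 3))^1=-868/ 39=-22.26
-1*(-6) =6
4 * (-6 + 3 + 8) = 20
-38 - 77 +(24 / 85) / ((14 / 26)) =-68113 / 595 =-114.48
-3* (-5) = 15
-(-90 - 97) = 187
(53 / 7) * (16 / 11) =848 / 77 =11.01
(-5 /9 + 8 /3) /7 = 19 /63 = 0.30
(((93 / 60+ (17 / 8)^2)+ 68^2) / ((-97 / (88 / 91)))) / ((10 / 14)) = -16297831 / 252200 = -64.62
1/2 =0.50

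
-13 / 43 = -0.30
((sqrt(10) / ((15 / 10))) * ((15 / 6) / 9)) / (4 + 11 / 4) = 0.09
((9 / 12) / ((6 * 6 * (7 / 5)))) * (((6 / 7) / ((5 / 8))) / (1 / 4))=0.08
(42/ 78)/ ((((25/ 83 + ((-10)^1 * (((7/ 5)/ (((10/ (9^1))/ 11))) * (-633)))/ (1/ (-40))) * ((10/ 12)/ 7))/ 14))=-341628/ 18932952415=-0.00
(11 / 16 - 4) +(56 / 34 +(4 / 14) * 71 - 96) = -147331 / 1904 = -77.38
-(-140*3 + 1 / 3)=1259 / 3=419.67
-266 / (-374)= 133 / 187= 0.71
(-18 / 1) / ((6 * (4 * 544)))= -3 / 2176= -0.00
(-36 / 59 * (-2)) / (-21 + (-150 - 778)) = -72 / 55991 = -0.00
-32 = -32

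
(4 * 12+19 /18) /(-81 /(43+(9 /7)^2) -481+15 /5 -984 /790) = -381570790 /3741844779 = -0.10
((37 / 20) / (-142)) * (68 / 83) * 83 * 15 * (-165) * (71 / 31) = 311355 / 62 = 5021.85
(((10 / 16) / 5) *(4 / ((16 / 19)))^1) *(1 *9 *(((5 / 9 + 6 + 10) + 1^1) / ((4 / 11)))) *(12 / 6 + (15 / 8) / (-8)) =1865743 / 4096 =455.50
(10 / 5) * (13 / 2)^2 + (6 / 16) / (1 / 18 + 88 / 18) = 30109 / 356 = 84.58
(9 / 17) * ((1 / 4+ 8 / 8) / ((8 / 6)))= 135 / 272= 0.50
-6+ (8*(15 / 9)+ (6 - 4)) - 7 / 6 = 49 / 6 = 8.17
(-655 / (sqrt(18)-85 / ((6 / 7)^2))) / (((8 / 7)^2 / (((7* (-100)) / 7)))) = -30077026875 / 69295588-194977125* sqrt(2) / 17323897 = -449.96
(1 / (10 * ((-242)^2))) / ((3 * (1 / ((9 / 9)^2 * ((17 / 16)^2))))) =289 / 449771520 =0.00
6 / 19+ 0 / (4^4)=6 / 19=0.32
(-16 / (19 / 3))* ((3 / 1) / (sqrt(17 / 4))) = -288* sqrt(17) / 323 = -3.68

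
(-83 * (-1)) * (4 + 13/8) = 3735/8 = 466.88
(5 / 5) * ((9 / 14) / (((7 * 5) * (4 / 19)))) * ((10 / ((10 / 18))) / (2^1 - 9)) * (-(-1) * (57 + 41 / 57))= -12.95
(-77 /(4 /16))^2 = 94864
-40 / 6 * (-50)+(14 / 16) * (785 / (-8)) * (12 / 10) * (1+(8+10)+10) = -254839 / 96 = -2654.57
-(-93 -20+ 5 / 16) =1803 / 16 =112.69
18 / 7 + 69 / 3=179 / 7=25.57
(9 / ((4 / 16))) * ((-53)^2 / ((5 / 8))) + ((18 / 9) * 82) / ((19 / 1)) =15371668 / 95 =161807.03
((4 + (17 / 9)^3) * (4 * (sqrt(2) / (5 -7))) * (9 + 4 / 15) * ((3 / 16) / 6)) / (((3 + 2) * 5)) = -1088231 * sqrt(2) / 4374000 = -0.35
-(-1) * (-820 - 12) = -832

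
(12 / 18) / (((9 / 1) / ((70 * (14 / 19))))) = 1960 / 513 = 3.82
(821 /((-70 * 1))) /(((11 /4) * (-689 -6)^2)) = -1642 /185964625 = -0.00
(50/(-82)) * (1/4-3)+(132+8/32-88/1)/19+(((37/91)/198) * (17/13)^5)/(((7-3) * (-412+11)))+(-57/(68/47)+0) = -5029333604870582165/142106547104049528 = -35.39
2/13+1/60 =133/780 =0.17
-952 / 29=-32.83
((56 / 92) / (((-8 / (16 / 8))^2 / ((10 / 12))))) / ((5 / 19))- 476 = -525371 / 1104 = -475.88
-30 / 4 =-15 / 2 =-7.50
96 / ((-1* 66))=-16 / 11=-1.45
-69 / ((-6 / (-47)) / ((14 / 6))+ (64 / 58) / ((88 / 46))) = -7241619 / 66278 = -109.26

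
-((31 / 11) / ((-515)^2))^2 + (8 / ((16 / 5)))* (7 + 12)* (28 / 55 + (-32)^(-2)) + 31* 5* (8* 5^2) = 540810637099005396247 / 17431880449280000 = 31024.23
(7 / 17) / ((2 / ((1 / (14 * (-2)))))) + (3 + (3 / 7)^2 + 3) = 41159 / 6664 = 6.18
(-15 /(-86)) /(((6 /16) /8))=160 /43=3.72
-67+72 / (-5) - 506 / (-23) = -297 / 5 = -59.40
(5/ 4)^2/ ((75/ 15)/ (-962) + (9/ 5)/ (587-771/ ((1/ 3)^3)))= -608164375/ 2057632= -295.57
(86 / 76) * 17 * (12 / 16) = 2193 / 152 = 14.43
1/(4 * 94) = 1/376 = 0.00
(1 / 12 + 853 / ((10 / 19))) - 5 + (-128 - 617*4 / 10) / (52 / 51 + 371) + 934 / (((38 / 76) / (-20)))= -35745.22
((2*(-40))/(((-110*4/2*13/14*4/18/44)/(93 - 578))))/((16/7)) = -213885/13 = -16452.69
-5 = -5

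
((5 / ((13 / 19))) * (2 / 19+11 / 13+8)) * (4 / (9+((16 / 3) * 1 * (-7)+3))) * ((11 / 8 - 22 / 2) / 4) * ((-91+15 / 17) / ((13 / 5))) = -4890345075 / 5677048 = -861.42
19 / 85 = 0.22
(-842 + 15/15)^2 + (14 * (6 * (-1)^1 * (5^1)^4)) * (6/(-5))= 770281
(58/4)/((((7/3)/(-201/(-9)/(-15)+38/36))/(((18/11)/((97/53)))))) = -2.41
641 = 641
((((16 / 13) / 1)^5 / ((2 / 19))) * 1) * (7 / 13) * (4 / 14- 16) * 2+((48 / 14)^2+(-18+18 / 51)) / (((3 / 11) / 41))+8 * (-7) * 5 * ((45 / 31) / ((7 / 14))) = -268317360729764 / 124642688807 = -2152.69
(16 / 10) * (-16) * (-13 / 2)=832 / 5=166.40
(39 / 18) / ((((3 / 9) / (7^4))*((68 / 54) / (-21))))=-17697771 / 68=-260261.34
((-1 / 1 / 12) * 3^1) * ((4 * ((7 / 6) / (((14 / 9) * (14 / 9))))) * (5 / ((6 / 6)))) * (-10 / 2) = 675 / 56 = 12.05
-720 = -720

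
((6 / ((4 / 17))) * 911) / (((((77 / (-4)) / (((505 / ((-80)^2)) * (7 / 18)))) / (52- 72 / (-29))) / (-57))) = 2347844687 / 20416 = 115000.23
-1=-1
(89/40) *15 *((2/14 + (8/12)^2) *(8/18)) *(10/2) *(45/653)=82325/27426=3.00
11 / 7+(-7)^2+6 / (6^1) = 361 / 7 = 51.57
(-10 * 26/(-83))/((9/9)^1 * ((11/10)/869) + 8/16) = 51350/8217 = 6.25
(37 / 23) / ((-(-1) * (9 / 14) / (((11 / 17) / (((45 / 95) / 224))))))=24250688 / 31671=765.71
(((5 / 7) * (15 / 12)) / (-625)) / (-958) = 0.00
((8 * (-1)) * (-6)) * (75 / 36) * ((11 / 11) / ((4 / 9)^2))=2025 / 4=506.25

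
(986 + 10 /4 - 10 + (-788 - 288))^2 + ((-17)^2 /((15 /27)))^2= 28011429 /100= 280114.29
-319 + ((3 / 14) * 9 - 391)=-708.07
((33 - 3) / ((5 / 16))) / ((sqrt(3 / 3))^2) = 96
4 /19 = 0.21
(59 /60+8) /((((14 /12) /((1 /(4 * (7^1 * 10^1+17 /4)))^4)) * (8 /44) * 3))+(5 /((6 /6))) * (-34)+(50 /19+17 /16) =-48765533685623 /293227886160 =-166.31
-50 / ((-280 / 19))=95 / 28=3.39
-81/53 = -1.53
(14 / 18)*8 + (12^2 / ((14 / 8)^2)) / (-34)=36280 / 7497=4.84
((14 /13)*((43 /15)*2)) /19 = 1204 /3705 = 0.32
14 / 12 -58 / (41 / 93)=-32077 / 246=-130.39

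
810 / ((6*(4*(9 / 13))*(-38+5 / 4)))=-65 / 49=-1.33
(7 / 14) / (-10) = -1 / 20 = -0.05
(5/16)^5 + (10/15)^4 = 17030341/84934656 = 0.20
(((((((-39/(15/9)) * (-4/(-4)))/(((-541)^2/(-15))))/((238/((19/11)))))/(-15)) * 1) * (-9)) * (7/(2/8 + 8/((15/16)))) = 120042/28843419869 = 0.00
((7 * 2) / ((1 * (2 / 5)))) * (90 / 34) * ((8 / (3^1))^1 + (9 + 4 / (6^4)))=661675 / 612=1081.17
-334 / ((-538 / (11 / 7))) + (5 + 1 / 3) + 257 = 1487432 / 5649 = 263.31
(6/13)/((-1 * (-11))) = 6/143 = 0.04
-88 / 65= -1.35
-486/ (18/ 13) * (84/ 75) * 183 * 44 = -79135056/ 25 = -3165402.24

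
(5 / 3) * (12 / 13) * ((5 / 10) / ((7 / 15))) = 150 / 91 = 1.65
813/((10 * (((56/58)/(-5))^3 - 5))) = -165235475/10176718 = -16.24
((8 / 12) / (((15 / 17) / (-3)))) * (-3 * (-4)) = -136 / 5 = -27.20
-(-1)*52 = 52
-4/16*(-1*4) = 1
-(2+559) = -561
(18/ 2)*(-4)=-36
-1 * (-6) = 6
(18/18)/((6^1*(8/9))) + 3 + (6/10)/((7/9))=2217/560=3.96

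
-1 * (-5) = 5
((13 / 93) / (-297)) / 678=-13 / 18727038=-0.00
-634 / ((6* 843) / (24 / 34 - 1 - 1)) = 6974 / 42993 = 0.16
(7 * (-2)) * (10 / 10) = -14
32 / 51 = 0.63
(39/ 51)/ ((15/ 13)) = 169/ 255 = 0.66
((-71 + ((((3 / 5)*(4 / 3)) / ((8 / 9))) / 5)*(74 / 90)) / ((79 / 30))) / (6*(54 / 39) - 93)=0.32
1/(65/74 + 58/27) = 1998/6047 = 0.33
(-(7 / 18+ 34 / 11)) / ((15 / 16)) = -5512 / 1485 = -3.71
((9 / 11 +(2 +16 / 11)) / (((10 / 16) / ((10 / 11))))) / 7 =0.89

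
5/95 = 1/19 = 0.05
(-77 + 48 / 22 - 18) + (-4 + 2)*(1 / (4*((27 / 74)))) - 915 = -299729 / 297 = -1009.19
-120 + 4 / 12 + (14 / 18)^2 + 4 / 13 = -125048 / 1053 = -118.75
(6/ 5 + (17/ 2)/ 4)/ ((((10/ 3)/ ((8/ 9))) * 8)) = 133/ 1200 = 0.11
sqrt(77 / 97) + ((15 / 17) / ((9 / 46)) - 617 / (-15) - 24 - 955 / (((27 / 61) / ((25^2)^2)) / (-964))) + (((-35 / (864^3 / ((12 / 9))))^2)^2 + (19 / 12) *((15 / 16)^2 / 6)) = sqrt(7469) / 97 + 3781250070258038350498639591806025972742597791333 / 4654026898643834453058772615204700160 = 812468460670.91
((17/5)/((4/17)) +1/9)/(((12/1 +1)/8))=5242/585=8.96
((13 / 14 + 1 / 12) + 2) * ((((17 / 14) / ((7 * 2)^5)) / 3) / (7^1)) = 0.00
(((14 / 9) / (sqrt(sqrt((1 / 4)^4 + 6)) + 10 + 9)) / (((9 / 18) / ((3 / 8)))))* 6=-161728* 1537^(1 / 4) / 33360639 - 28* 1537^(3 / 4) / 33360639 + 2128* sqrt(1537) / 33360639 + 12291328 / 33360639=0.34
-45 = -45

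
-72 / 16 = -9 / 2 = -4.50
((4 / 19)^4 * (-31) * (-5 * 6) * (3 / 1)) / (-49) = -714240 / 6385729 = -0.11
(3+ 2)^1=5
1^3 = 1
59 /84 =0.70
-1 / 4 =-0.25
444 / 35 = 12.69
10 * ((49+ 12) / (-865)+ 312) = 3119.29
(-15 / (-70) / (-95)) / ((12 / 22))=-11 / 2660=-0.00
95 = 95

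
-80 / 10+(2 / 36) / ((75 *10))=-107999 / 13500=-8.00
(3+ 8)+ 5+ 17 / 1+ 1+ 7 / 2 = 75 / 2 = 37.50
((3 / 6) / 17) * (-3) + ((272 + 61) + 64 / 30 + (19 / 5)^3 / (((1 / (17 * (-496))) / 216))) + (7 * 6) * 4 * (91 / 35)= -1274212817791 / 12750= -99938260.22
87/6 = 29/2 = 14.50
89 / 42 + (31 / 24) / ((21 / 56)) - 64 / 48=533 / 126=4.23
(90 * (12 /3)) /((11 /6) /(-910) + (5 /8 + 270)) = 3931200 /2955203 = 1.33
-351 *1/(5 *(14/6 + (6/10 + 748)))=-0.09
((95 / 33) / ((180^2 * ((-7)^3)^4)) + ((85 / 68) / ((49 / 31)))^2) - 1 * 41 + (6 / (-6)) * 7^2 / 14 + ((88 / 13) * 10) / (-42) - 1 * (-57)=55377395421139409 / 4809708889475490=11.51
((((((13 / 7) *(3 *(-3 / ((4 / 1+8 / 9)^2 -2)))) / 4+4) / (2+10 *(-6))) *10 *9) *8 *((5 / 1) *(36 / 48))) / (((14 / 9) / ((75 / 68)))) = -86209261875 / 685672288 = -125.73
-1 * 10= -10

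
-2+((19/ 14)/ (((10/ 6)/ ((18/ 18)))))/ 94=-13103/ 6580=-1.99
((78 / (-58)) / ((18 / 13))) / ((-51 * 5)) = 169 / 44370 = 0.00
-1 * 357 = -357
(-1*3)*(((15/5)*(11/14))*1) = -99/14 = -7.07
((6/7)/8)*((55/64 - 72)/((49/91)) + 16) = -156063/12544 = -12.44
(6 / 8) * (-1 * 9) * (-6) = 81 / 2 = 40.50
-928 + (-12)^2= -784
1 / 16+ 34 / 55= 599 / 880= 0.68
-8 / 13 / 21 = -8 / 273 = -0.03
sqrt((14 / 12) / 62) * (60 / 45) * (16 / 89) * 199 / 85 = 6368 * sqrt(651) / 2110635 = 0.08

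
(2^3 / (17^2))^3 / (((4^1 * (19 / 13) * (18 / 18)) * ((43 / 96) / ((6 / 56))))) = 119808 / 138042757111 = 0.00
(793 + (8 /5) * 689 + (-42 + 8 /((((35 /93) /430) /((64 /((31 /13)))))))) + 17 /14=17302303 /70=247175.76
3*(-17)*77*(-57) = 223839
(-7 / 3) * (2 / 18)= -7 / 27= -0.26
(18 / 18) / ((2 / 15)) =15 / 2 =7.50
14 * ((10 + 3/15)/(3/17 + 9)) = 2023/130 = 15.56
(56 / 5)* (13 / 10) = 14.56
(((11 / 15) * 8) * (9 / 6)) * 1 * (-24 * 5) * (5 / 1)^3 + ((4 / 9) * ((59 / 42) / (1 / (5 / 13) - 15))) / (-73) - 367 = -56614292174 / 427707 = -132367.00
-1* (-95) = 95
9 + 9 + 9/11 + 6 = 273/11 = 24.82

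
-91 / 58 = -1.57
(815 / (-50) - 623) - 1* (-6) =-6333 / 10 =-633.30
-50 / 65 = -10 / 13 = -0.77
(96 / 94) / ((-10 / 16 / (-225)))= 17280 / 47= 367.66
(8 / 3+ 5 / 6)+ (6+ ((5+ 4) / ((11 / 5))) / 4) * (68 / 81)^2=406535 / 48114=8.45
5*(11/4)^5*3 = 2415765/1024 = 2359.15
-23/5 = -4.60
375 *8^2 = 24000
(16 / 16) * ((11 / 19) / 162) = 11 / 3078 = 0.00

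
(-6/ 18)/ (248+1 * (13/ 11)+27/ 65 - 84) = -715/ 355206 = -0.00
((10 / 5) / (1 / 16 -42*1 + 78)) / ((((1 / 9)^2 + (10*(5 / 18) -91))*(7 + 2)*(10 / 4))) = -576 / 20613325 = -0.00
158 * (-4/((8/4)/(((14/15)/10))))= -2212/75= -29.49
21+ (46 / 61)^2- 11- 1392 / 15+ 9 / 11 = -16661609 / 204655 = -81.41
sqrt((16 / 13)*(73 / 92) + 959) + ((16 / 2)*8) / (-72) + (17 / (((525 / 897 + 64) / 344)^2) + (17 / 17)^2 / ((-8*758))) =sqrt(85822867) / 299 + 362864753689973 / 753784956048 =512.37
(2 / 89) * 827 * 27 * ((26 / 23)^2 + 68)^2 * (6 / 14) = 179937251162496 / 174340943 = 1032099.79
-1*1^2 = -1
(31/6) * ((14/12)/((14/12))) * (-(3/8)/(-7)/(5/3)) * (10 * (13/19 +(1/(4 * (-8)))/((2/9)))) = 61473/68096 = 0.90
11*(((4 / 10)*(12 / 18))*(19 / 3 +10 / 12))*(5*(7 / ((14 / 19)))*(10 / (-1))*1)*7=-629090 / 9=-69898.89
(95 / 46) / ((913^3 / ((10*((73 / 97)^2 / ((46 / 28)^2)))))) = 496129900 / 87124301485757591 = 0.00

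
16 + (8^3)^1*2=1040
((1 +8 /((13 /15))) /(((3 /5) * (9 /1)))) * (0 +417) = 92435 /117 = 790.04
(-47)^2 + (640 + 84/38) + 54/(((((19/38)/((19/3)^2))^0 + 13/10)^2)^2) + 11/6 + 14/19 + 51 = 92729507945/31901874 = 2906.71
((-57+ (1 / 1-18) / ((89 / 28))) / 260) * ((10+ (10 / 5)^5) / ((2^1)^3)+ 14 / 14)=-27745 / 18512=-1.50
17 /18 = 0.94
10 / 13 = 0.77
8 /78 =4 /39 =0.10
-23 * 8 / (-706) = 92 / 353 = 0.26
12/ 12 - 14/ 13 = -1/ 13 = -0.08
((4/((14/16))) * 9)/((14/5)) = 14.69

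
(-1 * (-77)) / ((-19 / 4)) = -308 / 19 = -16.21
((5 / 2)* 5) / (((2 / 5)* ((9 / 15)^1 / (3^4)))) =16875 / 4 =4218.75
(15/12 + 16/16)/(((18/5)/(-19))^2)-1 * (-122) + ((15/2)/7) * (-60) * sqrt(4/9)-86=56263/1008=55.82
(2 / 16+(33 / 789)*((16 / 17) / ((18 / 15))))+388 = 41650885 / 107304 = 388.16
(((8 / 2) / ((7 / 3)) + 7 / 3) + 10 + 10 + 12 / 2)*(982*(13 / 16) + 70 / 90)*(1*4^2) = 72568786 / 189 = 383961.83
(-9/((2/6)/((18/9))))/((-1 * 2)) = 27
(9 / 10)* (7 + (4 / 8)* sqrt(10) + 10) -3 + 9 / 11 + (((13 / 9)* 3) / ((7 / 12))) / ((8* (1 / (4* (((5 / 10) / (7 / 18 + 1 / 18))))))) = 9* sqrt(10) / 20 + 26637 / 1540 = 18.72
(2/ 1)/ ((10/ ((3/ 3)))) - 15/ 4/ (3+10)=-23/ 260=-0.09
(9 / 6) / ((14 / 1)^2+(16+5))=3 / 434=0.01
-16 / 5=-3.20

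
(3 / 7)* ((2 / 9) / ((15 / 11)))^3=10648 / 5740875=0.00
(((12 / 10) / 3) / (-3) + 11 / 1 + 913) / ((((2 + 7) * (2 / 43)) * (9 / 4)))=1191788 / 1215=980.90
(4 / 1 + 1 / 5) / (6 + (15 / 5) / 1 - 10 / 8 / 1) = 84 / 155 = 0.54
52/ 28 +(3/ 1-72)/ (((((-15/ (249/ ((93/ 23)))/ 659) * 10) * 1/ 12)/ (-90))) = -21874641013/ 1085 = -20160959.46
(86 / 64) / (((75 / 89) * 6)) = 3827 / 14400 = 0.27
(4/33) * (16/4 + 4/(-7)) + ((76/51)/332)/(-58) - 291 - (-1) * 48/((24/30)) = -4359102533/18904578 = -230.58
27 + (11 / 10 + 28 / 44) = 3161 / 110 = 28.74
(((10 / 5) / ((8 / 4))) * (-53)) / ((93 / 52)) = -2756 / 93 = -29.63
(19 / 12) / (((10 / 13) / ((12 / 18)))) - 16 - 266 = -50513 / 180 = -280.63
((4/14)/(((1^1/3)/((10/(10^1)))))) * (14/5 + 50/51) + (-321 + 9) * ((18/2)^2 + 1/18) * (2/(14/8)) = -7369208/255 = -28898.85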